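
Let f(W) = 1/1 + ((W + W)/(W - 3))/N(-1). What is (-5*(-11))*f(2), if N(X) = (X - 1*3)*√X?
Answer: 55 - 55*I ≈ 55.0 - 55.0*I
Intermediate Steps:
N(X) = √X*(-3 + X) (N(X) = (X - 3)*√X = (-3 + X)*√X = √X*(-3 + X))
f(W) = 1 + I*W/(2*(-3 + W)) (f(W) = 1/1 + ((W + W)/(W - 3))/((√(-1)*(-3 - 1))) = 1*1 + ((2*W)/(-3 + W))/((I*(-4))) = 1 + (2*W/(-3 + W))/((-4*I)) = 1 + (2*W/(-3 + W))*(I/4) = 1 + I*W/(2*(-3 + W)))
(-5*(-11))*f(2) = (-5*(-11))*((-6 + 2*(2 + I))/(2*(-3 + 2))) = 55*((½)*(-6 + (4 + 2*I))/(-1)) = 55*((½)*(-1)*(-2 + 2*I)) = 55*(1 - I) = 55 - 55*I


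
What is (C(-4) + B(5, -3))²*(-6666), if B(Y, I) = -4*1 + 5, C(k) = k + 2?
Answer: -6666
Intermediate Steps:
C(k) = 2 + k
B(Y, I) = 1 (B(Y, I) = -4 + 5 = 1)
(C(-4) + B(5, -3))²*(-6666) = ((2 - 4) + 1)²*(-6666) = (-2 + 1)²*(-6666) = (-1)²*(-6666) = 1*(-6666) = -6666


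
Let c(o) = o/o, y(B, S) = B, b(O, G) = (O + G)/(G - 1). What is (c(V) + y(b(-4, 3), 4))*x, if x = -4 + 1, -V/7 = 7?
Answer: -3/2 ≈ -1.5000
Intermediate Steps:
V = -49 (V = -7*7 = -49)
b(O, G) = (G + O)/(-1 + G)
c(o) = 1
x = -3
(c(V) + y(b(-4, 3), 4))*x = (1 + (3 - 4)/(-1 + 3))*(-3) = (1 - 1/2)*(-3) = (1/2)*(-3) = -3/2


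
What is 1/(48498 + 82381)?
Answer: 1/130879 ≈ 7.6406e-6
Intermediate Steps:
1/(48498 + 82381) = 1/130879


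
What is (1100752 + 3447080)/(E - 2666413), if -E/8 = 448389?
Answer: -4547832/6253525 ≈ -0.72724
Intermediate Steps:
E = -3587112 (E = -8*448389 = -3587112)
(1100752 + 3447080)/(E - 2666413) = (1100752 + 3447080)/(-3587112 - 2666413) = 4547832/(-6253525) = 4547832*(-1/6253525) = -4547832/6253525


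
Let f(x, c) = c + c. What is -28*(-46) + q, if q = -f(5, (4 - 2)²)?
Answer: 1280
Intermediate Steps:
f(x, c) = 2*c
q = -8 (q = -2*(4 - 2)² = -2*2² = -2*4 = -1*8 = -8)
-28*(-46) + q = -28*(-46) - 8 = 1288 - 8 = 1280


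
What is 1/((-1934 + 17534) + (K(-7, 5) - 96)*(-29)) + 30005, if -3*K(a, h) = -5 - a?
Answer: 1656576053/55210 ≈ 30005.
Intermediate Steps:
K(a, h) = 5/3 + a/3 (K(a, h) = -(-5 - a)/3 = 5/3 + a/3)
1/((-1934 + 17534) + (K(-7, 5) - 96)*(-29)) + 30005 = 1/((-1934 + 17534) + ((5/3 + (1/3)*(-7)) - 96)*(-29)) + 30005 = 1/(15600 + ((5/3 - 7/3) - 96)*(-29)) + 30005 = 1/(15600 + (-2/3 - 96)*(-29)) + 30005 = 1/(15600 - 290/3*(-29)) + 30005 = 1/(15600 + 8410/3) + 30005 = 1/(55210/3) + 30005 = 3/55210 + 30005 = 1656576053/55210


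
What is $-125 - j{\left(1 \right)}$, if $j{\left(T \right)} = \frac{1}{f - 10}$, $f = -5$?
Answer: $- \frac{1874}{15} \approx -124.93$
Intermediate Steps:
$j{\left(T \right)} = - \frac{1}{15}$ ($j{\left(T \right)} = \frac{1}{-5 - 10} = \frac{1}{-15} = - \frac{1}{15}$)
$-125 - j{\left(1 \right)} = -125 - - \frac{1}{15} = -125 + \frac{1}{15} = - \frac{1874}{15}$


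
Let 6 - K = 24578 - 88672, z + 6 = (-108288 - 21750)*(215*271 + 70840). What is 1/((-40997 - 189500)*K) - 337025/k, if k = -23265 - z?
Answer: -4979513204875231/248048182092317378700 ≈ -2.0075e-5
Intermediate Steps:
z = -16788555996 (z = -6 + (-108288 - 21750)*(215*271 + 70840) = -6 - 130038*(58265 + 70840) = -6 - 130038*129105 = -6 - 16788555990 = -16788555996)
K = 64100 (K = 6 - (24578 - 88672) = 6 - 1*(-64094) = 6 + 64094 = 64100)
k = 16788532731 (k = -23265 - 1*(-16788555996) = -23265 + 16788555996 = 16788532731)
1/((-40997 - 189500)*K) - 337025/k = 1/(-40997 - 189500*64100) - 337025/16788532731 = (1/64100)/(-230497) - 337025*1/16788532731 = -1/230497*1/64100 - 337025/16788532731 = -1/14774857700 - 337025/16788532731 = -4979513204875231/248048182092317378700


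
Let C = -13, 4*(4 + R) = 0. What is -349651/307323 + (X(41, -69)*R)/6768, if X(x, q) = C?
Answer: -65290477/57776724 ≈ -1.1300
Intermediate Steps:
R = -4 (R = -4 + (¼)*0 = -4 + 0 = -4)
X(x, q) = -13
-349651/307323 + (X(41, -69)*R)/6768 = -349651/307323 - 13*(-4)/6768 = -349651*1/307323 + 52*(1/6768) = -349651/307323 + 13/1692 = -65290477/57776724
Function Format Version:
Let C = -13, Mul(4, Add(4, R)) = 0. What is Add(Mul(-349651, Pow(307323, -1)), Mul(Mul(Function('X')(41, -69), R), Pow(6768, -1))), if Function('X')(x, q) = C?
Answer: Rational(-65290477, 57776724) ≈ -1.1300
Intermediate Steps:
R = -4 (R = Add(-4, Mul(Rational(1, 4), 0)) = Add(-4, 0) = -4)
Function('X')(x, q) = -13
Add(Mul(-349651, Pow(307323, -1)), Mul(Mul(Function('X')(41, -69), R), Pow(6768, -1))) = Add(Mul(-349651, Pow(307323, -1)), Mul(Mul(-13, -4), Pow(6768, -1))) = Add(Mul(-349651, Rational(1, 307323)), Mul(52, Rational(1, 6768))) = Add(Rational(-349651, 307323), Rational(13, 1692)) = Rational(-65290477, 57776724)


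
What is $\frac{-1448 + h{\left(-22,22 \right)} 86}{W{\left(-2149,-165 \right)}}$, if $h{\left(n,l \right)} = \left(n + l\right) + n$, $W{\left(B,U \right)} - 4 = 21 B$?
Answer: $\frac{668}{9025} \approx 0.074017$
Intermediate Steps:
$W{\left(B,U \right)} = 4 + 21 B$
$h{\left(n,l \right)} = l + 2 n$ ($h{\left(n,l \right)} = \left(l + n\right) + n = l + 2 n$)
$\frac{-1448 + h{\left(-22,22 \right)} 86}{W{\left(-2149,-165 \right)}} = \frac{-1448 + \left(22 + 2 \left(-22\right)\right) 86}{4 + 21 \left(-2149\right)} = \frac{-1448 + \left(22 - 44\right) 86}{4 - 45129} = \frac{-1448 - 1892}{-45125} = \left(-1448 - 1892\right) \left(- \frac{1}{45125}\right) = \left(-3340\right) \left(- \frac{1}{45125}\right) = \frac{668}{9025}$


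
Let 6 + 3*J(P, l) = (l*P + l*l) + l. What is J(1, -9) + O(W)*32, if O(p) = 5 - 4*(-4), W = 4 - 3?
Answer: 691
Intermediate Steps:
J(P, l) = -2 + l/3 + l²/3 + P*l/3 (J(P, l) = -2 + ((l*P + l*l) + l)/3 = -2 + ((P*l + l²) + l)/3 = -2 + ((l² + P*l) + l)/3 = -2 + (l + l² + P*l)/3 = -2 + (l/3 + l²/3 + P*l/3) = -2 + l/3 + l²/3 + P*l/3)
W = 1
O(p) = 21 (O(p) = 5 + 16 = 21)
J(1, -9) + O(W)*32 = (-2 + (⅓)*(-9) + (⅓)*(-9)² + (⅓)*1*(-9)) + 21*32 = (-2 - 3 + (⅓)*81 - 3) + 672 = (-2 - 3 + 27 - 3) + 672 = 19 + 672 = 691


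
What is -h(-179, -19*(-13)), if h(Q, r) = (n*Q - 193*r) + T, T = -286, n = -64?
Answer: 36501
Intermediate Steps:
h(Q, r) = -286 - 193*r - 64*Q (h(Q, r) = (-64*Q - 193*r) - 286 = (-193*r - 64*Q) - 286 = -286 - 193*r - 64*Q)
-h(-179, -19*(-13)) = -(-286 - (-3667)*(-13) - 64*(-179)) = -(-286 - 193*247 + 11456) = -(-286 - 47671 + 11456) = -1*(-36501) = 36501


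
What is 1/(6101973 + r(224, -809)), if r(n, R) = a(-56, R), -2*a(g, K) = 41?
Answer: 2/12203905 ≈ 1.6388e-7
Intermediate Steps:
a(g, K) = -41/2 (a(g, K) = -½*41 = -41/2)
r(n, R) = -41/2
1/(6101973 + r(224, -809)) = 1/(6101973 - 41/2) = 1/(12203905/2) = 2/12203905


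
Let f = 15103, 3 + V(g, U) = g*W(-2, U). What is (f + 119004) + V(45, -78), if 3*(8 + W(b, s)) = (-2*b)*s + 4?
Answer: 129124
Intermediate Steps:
W(b, s) = -20/3 - 2*b*s/3 (W(b, s) = -8 + ((-2*b)*s + 4)/3 = -8 + (-2*b*s + 4)/3 = -8 + (4 - 2*b*s)/3 = -8 + (4/3 - 2*b*s/3) = -20/3 - 2*b*s/3)
V(g, U) = -3 + g*(-20/3 + 4*U/3) (V(g, U) = -3 + g*(-20/3 - ⅔*(-2)*U) = -3 + g*(-20/3 + 4*U/3))
(f + 119004) + V(45, -78) = (15103 + 119004) + (-3 + (4/3)*45*(-5 - 78)) = 134107 + (-3 + (4/3)*45*(-83)) = 134107 + (-3 - 4980) = 134107 - 4983 = 129124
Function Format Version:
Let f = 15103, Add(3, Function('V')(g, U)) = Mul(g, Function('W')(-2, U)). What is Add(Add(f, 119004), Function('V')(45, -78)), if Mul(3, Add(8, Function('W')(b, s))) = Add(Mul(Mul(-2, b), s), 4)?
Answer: 129124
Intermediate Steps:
Function('W')(b, s) = Add(Rational(-20, 3), Mul(Rational(-2, 3), b, s)) (Function('W')(b, s) = Add(-8, Mul(Rational(1, 3), Add(Mul(Mul(-2, b), s), 4))) = Add(-8, Mul(Rational(1, 3), Add(Mul(-2, b, s), 4))) = Add(-8, Mul(Rational(1, 3), Add(4, Mul(-2, b, s)))) = Add(-8, Add(Rational(4, 3), Mul(Rational(-2, 3), b, s))) = Add(Rational(-20, 3), Mul(Rational(-2, 3), b, s)))
Function('V')(g, U) = Add(-3, Mul(g, Add(Rational(-20, 3), Mul(Rational(4, 3), U)))) (Function('V')(g, U) = Add(-3, Mul(g, Add(Rational(-20, 3), Mul(Rational(-2, 3), -2, U)))) = Add(-3, Mul(g, Add(Rational(-20, 3), Mul(Rational(4, 3), U)))))
Add(Add(f, 119004), Function('V')(45, -78)) = Add(Add(15103, 119004), Add(-3, Mul(Rational(4, 3), 45, Add(-5, -78)))) = Add(134107, Add(-3, Mul(Rational(4, 3), 45, -83))) = Add(134107, Add(-3, -4980)) = Add(134107, -4983) = 129124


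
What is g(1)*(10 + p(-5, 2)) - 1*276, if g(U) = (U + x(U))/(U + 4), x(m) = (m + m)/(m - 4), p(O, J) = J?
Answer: -1376/5 ≈ -275.20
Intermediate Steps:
x(m) = 2*m/(-4 + m) (x(m) = (2*m)/(-4 + m) = 2*m/(-4 + m))
g(U) = (U + 2*U/(-4 + U))/(4 + U) (g(U) = (U + 2*U/(-4 + U))/(U + 4) = (U + 2*U/(-4 + U))/(4 + U))
g(1)*(10 + p(-5, 2)) - 1*276 = (1*(-2 + 1)/(-16 + 1²))*(10 + 2) - 1*276 = (1*(-1)/(-16 + 1))*12 - 276 = (1*(-1)/(-15))*12 - 276 = (1*(-1/15)*(-1))*12 - 276 = (1/15)*12 - 276 = ⅘ - 276 = -1376/5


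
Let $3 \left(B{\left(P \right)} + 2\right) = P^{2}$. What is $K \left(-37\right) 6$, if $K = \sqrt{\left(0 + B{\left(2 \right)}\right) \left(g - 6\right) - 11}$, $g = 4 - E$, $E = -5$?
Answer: $- 222 i \sqrt{13} \approx - 800.43 i$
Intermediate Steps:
$B{\left(P \right)} = -2 + \frac{P^{2}}{3}$
$g = 9$ ($g = 4 - -5 = 4 + 5 = 9$)
$K = i \sqrt{13}$ ($K = \sqrt{\left(0 - \left(2 - \frac{2^{2}}{3}\right)\right) \left(9 - 6\right) - 11} = \sqrt{\left(0 + \left(-2 + \frac{1}{3} \cdot 4\right)\right) 3 - 11} = \sqrt{\left(0 + \left(-2 + \frac{4}{3}\right)\right) 3 - 11} = \sqrt{\left(0 - \frac{2}{3}\right) 3 - 11} = \sqrt{\left(- \frac{2}{3}\right) 3 - 11} = \sqrt{-2 - 11} = \sqrt{-13} = i \sqrt{13} \approx 3.6056 i$)
$K \left(-37\right) 6 = i \sqrt{13} \left(-37\right) 6 = - 37 i \sqrt{13} \cdot 6 = - 222 i \sqrt{13}$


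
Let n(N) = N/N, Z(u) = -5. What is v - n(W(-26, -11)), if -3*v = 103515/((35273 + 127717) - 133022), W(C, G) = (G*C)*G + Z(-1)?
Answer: -64473/29968 ≈ -2.1514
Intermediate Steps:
W(C, G) = -5 + C*G**2 (W(C, G) = (G*C)*G - 5 = (C*G)*G - 5 = C*G**2 - 5 = -5 + C*G**2)
n(N) = 1
v = -34505/29968 (v = -34505/((35273 + 127717) - 133022) = -34505/(162990 - 133022) = -34505/29968 ≈ -1.1514)
v - n(W(-26, -11)) = -34505/29968 - 1*1 = -34505/29968 - 1 = -64473/29968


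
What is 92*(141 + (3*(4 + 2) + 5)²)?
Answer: 61640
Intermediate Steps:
92*(141 + (3*(4 + 2) + 5)²) = 92*(141 + (3*6 + 5)²) = 92*(141 + (18 + 5)²) = 92*(141 + 23²) = 92*(141 + 529) = 92*670 = 61640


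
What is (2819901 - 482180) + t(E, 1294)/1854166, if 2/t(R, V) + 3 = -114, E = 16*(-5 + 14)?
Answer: 253569583547630/108468711 ≈ 2.3377e+6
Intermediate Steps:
E = 144 (E = 16*9 = 144)
t(R, V) = -2/117 (t(R, V) = 2/(-3 - 114) = 2/(-117) = 2*(-1/117) = -2/117)
(2819901 - 482180) + t(E, 1294)/1854166 = (2819901 - 482180) - 2/117/1854166 = 2337721 - 2/117*1/1854166 = 2337721 - 1/108468711 = 253569583547630/108468711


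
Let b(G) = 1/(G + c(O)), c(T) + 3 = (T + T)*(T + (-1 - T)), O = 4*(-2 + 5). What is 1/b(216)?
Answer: 189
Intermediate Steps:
O = 12 (O = 4*3 = 12)
c(T) = -3 - 2*T (c(T) = -3 + (T + T)*(T + (-1 - T)) = -3 + (2*T)*(-1) = -3 - 2*T)
b(G) = 1/(-27 + G) (b(G) = 1/(G + (-3 - 2*12)) = 1/(G + (-3 - 24)) = 1/(G - 27) = 1/(-27 + G))
1/b(216) = 1/(1/(-27 + 216)) = 1/(1/189) = 189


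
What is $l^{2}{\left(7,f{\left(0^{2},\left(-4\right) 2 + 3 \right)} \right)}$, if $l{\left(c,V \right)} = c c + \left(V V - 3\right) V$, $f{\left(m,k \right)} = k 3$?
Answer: $10764961$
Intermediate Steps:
$f{\left(m,k \right)} = 3 k$
$l{\left(c,V \right)} = c^{2} + V \left(-3 + V^{2}\right)$ ($l{\left(c,V \right)} = c^{2} + \left(V^{2} - 3\right) V = c^{2} + \left(-3 + V^{2}\right) V = c^{2} + V \left(-3 + V^{2}\right)$)
$l^{2}{\left(7,f{\left(0^{2},\left(-4\right) 2 + 3 \right)} \right)} = \left(\left(3 \left(\left(-4\right) 2 + 3\right)\right)^{3} + 7^{2} - 3 \cdot 3 \left(\left(-4\right) 2 + 3\right)\right)^{2} = \left(\left(3 \left(-8 + 3\right)\right)^{3} + 49 - 3 \cdot 3 \left(-8 + 3\right)\right)^{2} = \left(\left(3 \left(-5\right)\right)^{3} + 49 - 3 \cdot 3 \left(-5\right)\right)^{2} = \left(\left(-15\right)^{3} + 49 - -45\right)^{2} = \left(-3375 + 49 + 45\right)^{2} = \left(-3281\right)^{2} = 10764961$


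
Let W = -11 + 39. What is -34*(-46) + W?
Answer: 1592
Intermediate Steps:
W = 28
-34*(-46) + W = -34*(-46) + 28 = 1564 + 28 = 1592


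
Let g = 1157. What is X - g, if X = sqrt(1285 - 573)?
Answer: -1157 + 2*sqrt(178) ≈ -1130.3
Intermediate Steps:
X = 2*sqrt(178) (X = sqrt(712) = 2*sqrt(178) ≈ 26.683)
X - g = 2*sqrt(178) - 1*1157 = 2*sqrt(178) - 1157 = -1157 + 2*sqrt(178)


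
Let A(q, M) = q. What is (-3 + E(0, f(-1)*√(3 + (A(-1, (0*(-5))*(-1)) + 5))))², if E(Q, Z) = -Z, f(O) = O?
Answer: (3 - √7)² ≈ 0.12549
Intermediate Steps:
(-3 + E(0, f(-1)*√(3 + (A(-1, (0*(-5))*(-1)) + 5))))² = (-3 - (-1)*√(3 + (-1 + 5)))² = (-3 - (-1)*√(3 + 4))² = (-3 - (-1)*√7)² = (-3 + √7)²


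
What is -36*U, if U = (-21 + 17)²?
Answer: -576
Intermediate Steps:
U = 16 (U = (-4)² = 16)
-36*U = -36*16 = -576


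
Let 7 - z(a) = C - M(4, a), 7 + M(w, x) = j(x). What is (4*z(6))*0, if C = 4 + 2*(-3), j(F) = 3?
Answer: 0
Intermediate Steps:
M(w, x) = -4 (M(w, x) = -7 + 3 = -4)
C = -2 (C = 4 - 6 = -2)
z(a) = 5 (z(a) = 7 - (-2 - 1*(-4)) = 7 - (-2 + 4) = 7 - 1*2 = 7 - 2 = 5)
(4*z(6))*0 = (4*5)*0 = 20*0 = 0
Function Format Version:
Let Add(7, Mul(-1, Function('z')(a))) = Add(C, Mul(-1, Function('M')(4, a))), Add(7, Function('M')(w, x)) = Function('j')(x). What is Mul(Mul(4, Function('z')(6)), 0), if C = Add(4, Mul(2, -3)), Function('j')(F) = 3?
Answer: 0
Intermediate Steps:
Function('M')(w, x) = -4 (Function('M')(w, x) = Add(-7, 3) = -4)
C = -2 (C = Add(4, -6) = -2)
Function('z')(a) = 5 (Function('z')(a) = Add(7, Mul(-1, Add(-2, Mul(-1, -4)))) = Add(7, Mul(-1, Add(-2, 4))) = Add(7, Mul(-1, 2)) = Add(7, -2) = 5)
Mul(Mul(4, Function('z')(6)), 0) = Mul(Mul(4, 5), 0) = Mul(20, 0) = 0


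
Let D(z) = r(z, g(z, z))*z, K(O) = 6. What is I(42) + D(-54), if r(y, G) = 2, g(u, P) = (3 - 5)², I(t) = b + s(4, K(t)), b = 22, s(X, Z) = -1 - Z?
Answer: -93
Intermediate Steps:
I(t) = 15 (I(t) = 22 + (-1 - 1*6) = 22 + (-1 - 6) = 22 - 7 = 15)
g(u, P) = 4 (g(u, P) = (-2)² = 4)
D(z) = 2*z
I(42) + D(-54) = 15 + 2*(-54) = 15 - 108 = -93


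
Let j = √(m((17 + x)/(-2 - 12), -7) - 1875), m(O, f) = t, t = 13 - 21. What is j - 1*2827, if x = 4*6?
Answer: -2827 + I*√1883 ≈ -2827.0 + 43.394*I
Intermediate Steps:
t = -8
x = 24
m(O, f) = -8
j = I*√1883 (j = √(-8 - 1875) = √(-1883) = I*√1883 ≈ 43.394*I)
j - 1*2827 = I*√1883 - 1*2827 = I*√1883 - 2827 = -2827 + I*√1883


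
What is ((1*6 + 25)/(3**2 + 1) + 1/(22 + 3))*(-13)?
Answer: -2041/50 ≈ -40.820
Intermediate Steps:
((1*6 + 25)/(3**2 + 1) + 1/(22 + 3))*(-13) = ((6 + 25)/(9 + 1) + 1/25)*(-13) = (31/10 + 1/25)*(-13) = (157/50)*(-13) = -2041/50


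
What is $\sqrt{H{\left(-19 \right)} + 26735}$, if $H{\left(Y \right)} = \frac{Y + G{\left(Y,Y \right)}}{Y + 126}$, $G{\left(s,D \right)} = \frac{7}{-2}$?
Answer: $\frac{\sqrt{1224346430}}{214} \approx 163.51$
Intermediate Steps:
$G{\left(s,D \right)} = - \frac{7}{2}$ ($G{\left(s,D \right)} = 7 \left(- \frac{1}{2}\right) = - \frac{7}{2}$)
$H{\left(Y \right)} = \frac{- \frac{7}{2} + Y}{126 + Y}$ ($H{\left(Y \right)} = \frac{Y - \frac{7}{2}}{Y + 126} = \frac{- \frac{7}{2} + Y}{126 + Y}$)
$\sqrt{H{\left(-19 \right)} + 26735} = \sqrt{\frac{- \frac{7}{2} - 19}{126 - 19} + 26735} = \sqrt{\frac{1}{107} \left(- \frac{45}{2}\right) + 26735} = \sqrt{- \frac{45}{214} + 26735} = \sqrt{\frac{5721245}{214}} = \frac{\sqrt{1224346430}}{214}$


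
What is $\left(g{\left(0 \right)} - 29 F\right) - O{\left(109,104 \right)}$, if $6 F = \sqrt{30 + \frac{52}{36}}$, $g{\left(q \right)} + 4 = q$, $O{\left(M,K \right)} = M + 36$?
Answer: $-149 - \frac{29 \sqrt{283}}{18} \approx -176.1$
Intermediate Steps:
$O{\left(M,K \right)} = 36 + M$
$g{\left(q \right)} = -4 + q$
$F = \frac{\sqrt{283}}{18}$ ($F = \frac{\sqrt{30 + \frac{52}{36}}}{6} = \frac{\sqrt{30 + 52 \cdot \frac{1}{36}}}{6} = \frac{\sqrt{30 + \frac{13}{9}}}{6} = \frac{\sqrt{\frac{283}{9}}}{6} = \frac{\frac{1}{3} \sqrt{283}}{6} = \frac{\sqrt{283}}{18} \approx 0.93459$)
$\left(g{\left(0 \right)} - 29 F\right) - O{\left(109,104 \right)} = \left(\left(-4 + 0\right) - 29 \frac{\sqrt{283}}{18}\right) - \left(36 + 109\right) = \left(-4 - \frac{29 \sqrt{283}}{18}\right) - 145 = -149 - \frac{29 \sqrt{283}}{18}$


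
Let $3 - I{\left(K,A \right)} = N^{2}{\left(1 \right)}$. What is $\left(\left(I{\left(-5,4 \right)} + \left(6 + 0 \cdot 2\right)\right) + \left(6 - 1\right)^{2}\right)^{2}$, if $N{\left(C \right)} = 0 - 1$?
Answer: $1089$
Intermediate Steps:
$N{\left(C \right)} = -1$ ($N{\left(C \right)} = 0 - 1 = -1$)
$I{\left(K,A \right)} = 2$ ($I{\left(K,A \right)} = 3 - \left(-1\right)^{2} = 3 - 1 = 2$)
$\left(\left(I{\left(-5,4 \right)} + \left(6 + 0 \cdot 2\right)\right) + \left(6 - 1\right)^{2}\right)^{2} = \left(\left(2 + \left(6 + 0 \cdot 2\right)\right) + \left(6 - 1\right)^{2}\right)^{2} = \left(\left(2 + \left(6 + 0\right)\right) + 5^{2}\right)^{2} = \left(\left(2 + 6\right) + 25\right)^{2} = \left(8 + 25\right)^{2} = 33^{2} = 1089$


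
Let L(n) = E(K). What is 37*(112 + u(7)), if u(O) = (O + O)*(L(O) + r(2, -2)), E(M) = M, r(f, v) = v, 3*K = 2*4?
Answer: 13468/3 ≈ 4489.3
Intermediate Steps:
K = 8/3 (K = (2*4)/3 = (⅓)*8 = 8/3 ≈ 2.6667)
L(n) = 8/3
u(O) = 4*O/3 (u(O) = (O + O)*(8/3 - 2) = (2*O)*(⅔) = 4*O/3)
37*(112 + u(7)) = 37*(112 + (4/3)*7) = 37*(112 + 28/3) = 37*(364/3) = 13468/3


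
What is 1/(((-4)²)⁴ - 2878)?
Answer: 1/62658 ≈ 1.5960e-5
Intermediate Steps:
1/(((-4)²)⁴ - 2878) = 1/(16⁴ - 2878) = 1/(65536 - 2878) = 1/62658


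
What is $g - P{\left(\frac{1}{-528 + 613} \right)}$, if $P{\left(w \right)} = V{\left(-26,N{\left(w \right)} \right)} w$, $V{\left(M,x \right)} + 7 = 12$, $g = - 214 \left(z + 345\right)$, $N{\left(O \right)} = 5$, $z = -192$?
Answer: $- \frac{556615}{17} \approx -32742.0$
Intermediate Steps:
$g = -32742$ ($g = - 214 \left(-192 + 345\right) = \left(-214\right) 153 = -32742$)
$V{\left(M,x \right)} = 5$ ($V{\left(M,x \right)} = -7 + 12 = 5$)
$P{\left(w \right)} = 5 w$
$g - P{\left(\frac{1}{-528 + 613} \right)} = -32742 - \frac{5}{-528 + 613} = -32742 - \frac{5}{85} = -32742 - 5 \cdot \frac{1}{85} = -32742 - \frac{1}{17} = - \frac{556615}{17}$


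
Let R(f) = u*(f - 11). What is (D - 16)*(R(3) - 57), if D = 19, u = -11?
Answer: 93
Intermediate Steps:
R(f) = 121 - 11*f (R(f) = -11*(f - 11) = -11*(-11 + f) = 121 - 11*f)
(D - 16)*(R(3) - 57) = (19 - 16)*((121 - 11*3) - 57) = 3*((121 - 33) - 57) = 3*(88 - 57) = 3*31 = 93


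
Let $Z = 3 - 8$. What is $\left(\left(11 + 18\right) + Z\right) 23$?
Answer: $552$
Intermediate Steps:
$Z = -5$ ($Z = 3 - 8 = -5$)
$\left(\left(11 + 18\right) + Z\right) 23 = \left(\left(11 + 18\right) - 5\right) 23 = \left(29 - 5\right) 23 = 24 \cdot 23 = 552$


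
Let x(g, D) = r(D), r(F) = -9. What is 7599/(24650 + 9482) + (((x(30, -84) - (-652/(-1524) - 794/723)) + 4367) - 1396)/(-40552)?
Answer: 4752489282221/31772840463336 ≈ 0.14958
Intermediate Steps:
x(g, D) = -9
7599/(24650 + 9482) + (((x(30, -84) - (-652/(-1524) - 794/723)) + 4367) - 1396)/(-40552) = 7599/(24650 + 9482) + (((-9 - (-652/(-1524) - 794/723)) + 4367) - 1396)/(-40552) = 7599/34132 + (((-9 - (-652*(-1/1524) - 794*1/723)) + 4367) - 1396)*(-1/40552) = 7599*(1/34132) + (((-9 - (163/381 - 794/723)) + 4367) - 1396)*(-1/40552) = 7599/34132 + (((-9 - 1*(-61555/91821)) + 4367) - 1396)*(-1/40552) = 7599/34132 + (((-9 + 61555/91821) + 4367) - 1396)*(-1/40552) = 7599/34132 + ((-764834/91821 + 4367) - 1396)*(-1/40552) = 7599/34132 + (400217473/91821 - 1396)*(-1/40552) = 7599/34132 + (272035357/91821)*(-1/40552) = 7599/34132 - 272035357/3723525192 = 4752489282221/31772840463336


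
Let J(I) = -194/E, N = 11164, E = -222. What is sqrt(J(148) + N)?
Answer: sqrt(137562411)/111 ≈ 105.66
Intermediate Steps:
J(I) = 97/111 (J(I) = -194/(-222) = -194*(-1/222) = 97/111)
sqrt(J(148) + N) = sqrt(97/111 + 11164) = sqrt(1239301/111) = sqrt(137562411)/111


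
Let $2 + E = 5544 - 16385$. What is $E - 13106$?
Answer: $-23949$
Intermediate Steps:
$E = -10843$ ($E = -2 + \left(5544 - 16385\right) = -2 - 10841 = -10843$)
$E - 13106 = -10843 - 13106 = -23949$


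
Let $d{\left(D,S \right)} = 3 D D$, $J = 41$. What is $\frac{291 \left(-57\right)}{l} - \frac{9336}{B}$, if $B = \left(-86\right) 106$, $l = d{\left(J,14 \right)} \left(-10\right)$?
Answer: $\frac{51835131}{38309990} \approx 1.353$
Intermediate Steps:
$d{\left(D,S \right)} = 3 D^{2}$
$l = -50430$ ($l = 3 \cdot 41^{2} \left(-10\right) = 3 \cdot 1681 \left(-10\right) = 5043 \left(-10\right) = -50430$)
$B = -9116$
$\frac{291 \left(-57\right)}{l} - \frac{9336}{B} = \frac{291 \left(-57\right)}{-50430} - \frac{9336}{-9116} = \left(-16587\right) \left(- \frac{1}{50430}\right) - - \frac{2334}{2279} = \frac{5529}{16810} + \frac{2334}{2279} = \frac{51835131}{38309990}$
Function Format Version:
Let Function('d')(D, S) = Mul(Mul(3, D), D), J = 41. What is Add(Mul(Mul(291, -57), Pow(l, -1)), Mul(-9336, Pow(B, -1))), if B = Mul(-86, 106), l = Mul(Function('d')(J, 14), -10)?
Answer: Rational(51835131, 38309990) ≈ 1.3530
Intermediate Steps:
Function('d')(D, S) = Mul(3, Pow(D, 2))
l = -50430 (l = Mul(Mul(3, Pow(41, 2)), -10) = Mul(Mul(3, 1681), -10) = Mul(5043, -10) = -50430)
B = -9116
Add(Mul(Mul(291, -57), Pow(l, -1)), Mul(-9336, Pow(B, -1))) = Add(Mul(Mul(291, -57), Pow(-50430, -1)), Mul(-9336, Pow(-9116, -1))) = Add(Mul(-16587, Rational(-1, 50430)), Mul(-9336, Rational(-1, 9116))) = Add(Rational(5529, 16810), Rational(2334, 2279)) = Rational(51835131, 38309990)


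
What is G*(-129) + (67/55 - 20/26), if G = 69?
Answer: -6363894/715 ≈ -8900.5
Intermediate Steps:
G*(-129) + (67/55 - 20/26) = 69*(-129) + (67/55 - 20/26) = -8901 + (67*(1/55) - 20*1/26) = -8901 + (67/55 - 10/13) = -8901 + 321/715 = -6363894/715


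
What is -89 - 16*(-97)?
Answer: 1463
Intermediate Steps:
-89 - 16*(-97) = -89 + 1552 = 1463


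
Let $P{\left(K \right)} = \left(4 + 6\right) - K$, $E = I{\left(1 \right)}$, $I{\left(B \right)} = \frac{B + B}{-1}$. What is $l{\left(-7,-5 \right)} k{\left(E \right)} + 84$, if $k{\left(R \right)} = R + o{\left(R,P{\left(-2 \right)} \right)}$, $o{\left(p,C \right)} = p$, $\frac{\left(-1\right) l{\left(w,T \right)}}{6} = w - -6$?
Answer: $60$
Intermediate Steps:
$I{\left(B \right)} = - 2 B$ ($I{\left(B \right)} = 2 B \left(-1\right) = - 2 B$)
$E = -2$ ($E = \left(-2\right) 1 = -2$)
$l{\left(w,T \right)} = -36 - 6 w$ ($l{\left(w,T \right)} = - 6 \left(w - -6\right) = - 6 \left(w + 6\right) = - 6 \left(6 + w\right) = -36 - 6 w$)
$P{\left(K \right)} = 10 - K$
$k{\left(R \right)} = 2 R$ ($k{\left(R \right)} = R + R = 2 R$)
$l{\left(-7,-5 \right)} k{\left(E \right)} + 84 = \left(-36 - -42\right) 2 \left(-2\right) + 84 = \left(-36 + 42\right) \left(-4\right) + 84 = 6 \left(-4\right) + 84 = -24 + 84 = 60$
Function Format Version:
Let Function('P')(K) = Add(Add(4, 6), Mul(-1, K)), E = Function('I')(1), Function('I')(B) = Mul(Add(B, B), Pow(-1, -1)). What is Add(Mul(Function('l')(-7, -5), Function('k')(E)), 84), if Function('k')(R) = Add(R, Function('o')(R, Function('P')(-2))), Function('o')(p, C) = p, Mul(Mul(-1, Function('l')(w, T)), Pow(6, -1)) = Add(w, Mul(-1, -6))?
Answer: 60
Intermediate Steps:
Function('I')(B) = Mul(-2, B) (Function('I')(B) = Mul(Mul(2, B), -1) = Mul(-2, B))
E = -2 (E = Mul(-2, 1) = -2)
Function('l')(w, T) = Add(-36, Mul(-6, w)) (Function('l')(w, T) = Mul(-6, Add(w, Mul(-1, -6))) = Mul(-6, Add(w, 6)) = Mul(-6, Add(6, w)) = Add(-36, Mul(-6, w)))
Function('P')(K) = Add(10, Mul(-1, K))
Function('k')(R) = Mul(2, R) (Function('k')(R) = Add(R, R) = Mul(2, R))
Add(Mul(Function('l')(-7, -5), Function('k')(E)), 84) = Add(Mul(Add(-36, Mul(-6, -7)), Mul(2, -2)), 84) = Add(Mul(Add(-36, 42), -4), 84) = Add(Mul(6, -4), 84) = Add(-24, 84) = 60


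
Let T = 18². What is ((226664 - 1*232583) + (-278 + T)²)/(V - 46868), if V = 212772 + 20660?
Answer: -3803/186564 ≈ -0.020384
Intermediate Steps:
T = 324
V = 233432
((226664 - 1*232583) + (-278 + T)²)/(V - 46868) = ((226664 - 1*232583) + (-278 + 324)²)/(233432 - 46868) = ((226664 - 232583) + 46²)/186564 = (-5919 + 2116)*(1/186564) = -3803*1/186564 = -3803/186564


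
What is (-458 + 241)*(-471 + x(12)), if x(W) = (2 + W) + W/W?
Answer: 98952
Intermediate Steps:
x(W) = 3 + W (x(W) = (2 + W) + 1 = 3 + W)
(-458 + 241)*(-471 + x(12)) = (-458 + 241)*(-471 + (3 + 12)) = -217*(-471 + 15) = -217*(-456) = 98952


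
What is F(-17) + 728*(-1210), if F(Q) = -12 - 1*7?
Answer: -880899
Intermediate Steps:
F(Q) = -19 (F(Q) = -12 - 7 = -19)
F(-17) + 728*(-1210) = -19 + 728*(-1210) = -19 - 880880 = -880899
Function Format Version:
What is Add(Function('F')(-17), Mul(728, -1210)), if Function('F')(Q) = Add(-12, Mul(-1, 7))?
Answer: -880899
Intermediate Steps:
Function('F')(Q) = -19 (Function('F')(Q) = Add(-12, -7) = -19)
Add(Function('F')(-17), Mul(728, -1210)) = Add(-19, Mul(728, -1210)) = Add(-19, -880880) = -880899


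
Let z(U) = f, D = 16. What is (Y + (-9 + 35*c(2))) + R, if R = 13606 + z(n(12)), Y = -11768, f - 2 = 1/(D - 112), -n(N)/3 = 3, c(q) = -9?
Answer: 145535/96 ≈ 1516.0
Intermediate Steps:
n(N) = -9 (n(N) = -3*3 = -9)
f = 191/96 (f = 2 + 1/(16 - 112) = 2 + 1/(-96) = 2 - 1/96 = 191/96 ≈ 1.9896)
z(U) = 191/96
R = 1306367/96 (R = 13606 + 191/96 = 1306367/96 ≈ 13608.)
(Y + (-9 + 35*c(2))) + R = (-11768 + (-9 + 35*(-9))) + 1306367/96 = (-11768 + (-9 - 315)) + 1306367/96 = (-11768 - 324) + 1306367/96 = -12092 + 1306367/96 = 145535/96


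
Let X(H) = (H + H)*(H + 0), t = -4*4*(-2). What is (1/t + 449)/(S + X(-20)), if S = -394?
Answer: 14369/12992 ≈ 1.1060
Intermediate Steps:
t = 32 (t = -16*(-2) = 32)
X(H) = 2*H**2 (X(H) = (2*H)*H = 2*H**2)
(1/t + 449)/(S + X(-20)) = (1/32 + 449)/(-394 + 2*(-20)**2) = (1/32 + 449)/(-394 + 2*400) = 14369/(32*(-394 + 800)) = (14369/32)/406 = (14369/32)*(1/406) = 14369/12992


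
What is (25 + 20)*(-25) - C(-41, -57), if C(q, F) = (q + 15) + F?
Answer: -1042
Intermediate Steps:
C(q, F) = 15 + F + q (C(q, F) = (15 + q) + F = 15 + F + q)
(25 + 20)*(-25) - C(-41, -57) = (25 + 20)*(-25) - (15 - 57 - 41) = 45*(-25) - 1*(-83) = -1125 + 83 = -1042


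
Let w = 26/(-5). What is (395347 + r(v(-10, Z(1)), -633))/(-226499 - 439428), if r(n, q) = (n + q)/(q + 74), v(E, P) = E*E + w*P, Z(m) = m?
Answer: -2931028/4937045 ≈ -0.59368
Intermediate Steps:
w = -26/5 (w = 26*(-1/5) = -26/5 ≈ -5.2000)
v(E, P) = E**2 - 26*P/5 (v(E, P) = E*E - 26*P/5 = E**2 - 26*P/5)
r(n, q) = (n + q)/(74 + q)
(395347 + r(v(-10, Z(1)), -633))/(-226499 - 439428) = (395347 + (((-10)**2 - 26/5*1) - 633)/(74 - 633))/(-226499 - 439428) = (395347 + ((100 - 26/5) - 633)/(-559))/(-665927) = (395347 - (474/5 - 633)/559)*(-1/665927) = (395347 - 1/559*(-2691/5))*(-1/665927) = (395347 + 207/215)*(-1/665927) = (84999812/215)*(-1/665927) = -2931028/4937045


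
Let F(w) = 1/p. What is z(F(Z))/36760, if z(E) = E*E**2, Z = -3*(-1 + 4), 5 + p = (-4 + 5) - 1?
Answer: -1/4595000 ≈ -2.1763e-7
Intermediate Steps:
p = -5 (p = -5 + ((-4 + 5) - 1) = -5 + (1 - 1) = -5 + 0 = -5)
Z = -9 (Z = -3*3 = -9)
F(w) = -1/5 (F(w) = 1/(-5) = -1/5)
z(E) = E**3
z(F(Z))/36760 = (-1/5)**3/36760 = -1/125*1/36760 = -1/4595000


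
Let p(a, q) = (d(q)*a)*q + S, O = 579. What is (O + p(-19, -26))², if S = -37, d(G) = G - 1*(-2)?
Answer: 128006596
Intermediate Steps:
d(G) = 2 + G (d(G) = G + 2 = 2 + G)
p(a, q) = -37 + a*q*(2 + q) (p(a, q) = ((2 + q)*a)*q - 37 = (a*(2 + q))*q - 37 = a*q*(2 + q) - 37 = -37 + a*q*(2 + q))
(O + p(-19, -26))² = (579 + (-37 - 19*(-26)*(2 - 26)))² = (579 + (-37 - 19*(-26)*(-24)))² = (579 + (-37 - 11856))² = (579 - 11893)² = (-11314)² = 128006596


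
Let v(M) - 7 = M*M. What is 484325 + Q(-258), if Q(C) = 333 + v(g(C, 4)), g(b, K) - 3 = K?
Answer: 484714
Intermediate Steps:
g(b, K) = 3 + K
v(M) = 7 + M² (v(M) = 7 + M*M = 7 + M²)
Q(C) = 389 (Q(C) = 333 + (7 + (3 + 4)²) = 333 + (7 + 7²) = 333 + (7 + 49) = 333 + 56 = 389)
484325 + Q(-258) = 484325 + 389 = 484714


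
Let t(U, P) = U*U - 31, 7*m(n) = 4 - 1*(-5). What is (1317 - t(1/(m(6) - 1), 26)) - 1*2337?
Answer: -4005/4 ≈ -1001.3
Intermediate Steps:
m(n) = 9/7 (m(n) = (4 - 1*(-5))/7 = (4 + 5)/7 = (1/7)*9 = 9/7)
t(U, P) = -31 + U**2 (t(U, P) = U**2 - 31 = -31 + U**2)
(1317 - t(1/(m(6) - 1), 26)) - 1*2337 = (1317 - (-31 + (1/(9/7 - 1))**2)) - 1*2337 = (1317 - (-31 + (1/(2/7))**2)) - 2337 = (1317 - (-31 + (7/2)**2)) - 2337 = (1317 - (-31 + 49/4)) - 2337 = (1317 - 1*(-75/4)) - 2337 = (1317 + 75/4) - 2337 = 5343/4 - 2337 = -4005/4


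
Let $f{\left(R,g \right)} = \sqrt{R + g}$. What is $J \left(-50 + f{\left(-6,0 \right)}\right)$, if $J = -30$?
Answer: $1500 - 30 i \sqrt{6} \approx 1500.0 - 73.485 i$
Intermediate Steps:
$J \left(-50 + f{\left(-6,0 \right)}\right) = - 30 \left(-50 + \sqrt{-6 + 0}\right) = - 30 \left(-50 + \sqrt{-6}\right) = - 30 \left(-50 + i \sqrt{6}\right) = 1500 - 30 i \sqrt{6}$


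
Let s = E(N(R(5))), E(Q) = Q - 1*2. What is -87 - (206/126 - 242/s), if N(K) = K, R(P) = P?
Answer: -502/63 ≈ -7.9683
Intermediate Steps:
E(Q) = -2 + Q (E(Q) = Q - 2 = -2 + Q)
s = 3 (s = -2 + 5 = 3)
-87 - (206/126 - 242/s) = -87 - (206/126 - 242/3) = -87 - (206*(1/126) - 242*⅓) = -87 - (103/63 - 242/3) = -87 - 1*(-4979/63) = -87 + 4979/63 = -502/63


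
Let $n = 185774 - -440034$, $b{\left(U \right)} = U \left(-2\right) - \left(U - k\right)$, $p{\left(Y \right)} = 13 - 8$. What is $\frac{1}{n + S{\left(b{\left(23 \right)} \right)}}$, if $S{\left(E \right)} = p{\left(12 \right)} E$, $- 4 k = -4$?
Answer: $\frac{1}{625468} \approx 1.5988 \cdot 10^{-6}$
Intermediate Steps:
$k = 1$ ($k = \left(- \frac{1}{4}\right) \left(-4\right) = 1$)
$p{\left(Y \right)} = 5$ ($p{\left(Y \right)} = 13 - 8 = 5$)
$b{\left(U \right)} = 1 - 3 U$ ($b{\left(U \right)} = U \left(-2\right) - \left(-1 + U\right) = - 2 U - \left(-1 + U\right) = 1 - 3 U$)
$S{\left(E \right)} = 5 E$
$n = 625808$ ($n = 185774 + 440034 = 625808$)
$\frac{1}{n + S{\left(b{\left(23 \right)} \right)}} = \frac{1}{625808 + 5 \left(1 - 69\right)} = \frac{1}{625808 + 5 \left(-68\right)} = \frac{1}{625808 - 340} = \frac{1}{625468}$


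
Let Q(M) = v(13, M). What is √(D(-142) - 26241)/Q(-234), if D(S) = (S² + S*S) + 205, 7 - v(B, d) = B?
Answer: -√397 ≈ -19.925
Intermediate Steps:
v(B, d) = 7 - B
Q(M) = -6 (Q(M) = 7 - 1*13 = 7 - 13 = -6)
D(S) = 205 + 2*S² (D(S) = (S² + S²) + 205 = 2*S² + 205 = 205 + 2*S²)
√(D(-142) - 26241)/Q(-234) = √((205 + 2*(-142)²) - 26241)/(-6) = √((205 + 2*20164) - 26241)*(-⅙) = √((205 + 40328) - 26241)*(-⅙) = √(40533 - 26241)*(-⅙) = √14292*(-⅙) = (6*√397)*(-⅙) = -√397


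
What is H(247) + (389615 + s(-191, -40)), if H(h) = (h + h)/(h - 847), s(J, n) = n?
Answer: 116872253/300 ≈ 3.8957e+5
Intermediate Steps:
H(h) = 2*h/(-847 + h) (H(h) = (2*h)/(-847 + h) = 2*h/(-847 + h))
H(247) + (389615 + s(-191, -40)) = 2*247/(-847 + 247) + (389615 - 40) = 2*247/(-600) + 389575 = 2*247*(-1/600) + 389575 = -247/300 + 389575 = 116872253/300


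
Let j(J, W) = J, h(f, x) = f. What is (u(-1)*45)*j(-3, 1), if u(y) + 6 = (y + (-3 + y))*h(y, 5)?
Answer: 135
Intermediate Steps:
u(y) = -6 + y*(-3 + 2*y) (u(y) = -6 + (y + (-3 + y))*y = -6 + (-3 + 2*y)*y = -6 + y*(-3 + 2*y))
(u(-1)*45)*j(-3, 1) = ((-6 - 3*(-1) + 2*(-1)²)*45)*(-3) = ((-6 + 3 + 2*1)*45)*(-3) = ((-6 + 3 + 2)*45)*(-3) = -1*45*(-3) = -45*(-3) = 135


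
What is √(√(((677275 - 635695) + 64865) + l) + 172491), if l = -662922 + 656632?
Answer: √(172491 + √100155) ≈ 415.70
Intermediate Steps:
l = -6290
√(√(((677275 - 635695) + 64865) + l) + 172491) = √(√(((677275 - 635695) + 64865) - 6290) + 172491) = √(√((41580 + 64865) - 6290) + 172491) = √(√(106445 - 6290) + 172491) = √(√100155 + 172491) = √(172491 + √100155)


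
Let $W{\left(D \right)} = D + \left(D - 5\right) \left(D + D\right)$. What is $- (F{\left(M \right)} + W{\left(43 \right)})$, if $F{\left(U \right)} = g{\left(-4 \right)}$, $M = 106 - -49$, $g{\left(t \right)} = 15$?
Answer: $-3326$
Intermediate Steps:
$M = 155$ ($M = 106 + 49 = 155$)
$F{\left(U \right)} = 15$
$W{\left(D \right)} = D + 2 D \left(-5 + D\right)$ ($W{\left(D \right)} = D + \left(-5 + D\right) 2 D = D + 2 D \left(-5 + D\right)$)
$- (F{\left(M \right)} + W{\left(43 \right)}) = - (15 + 43 \left(-9 + 2 \cdot 43\right)) = - (15 + 43 \left(-9 + 86\right)) = - (15 + 43 \cdot 77) = - (15 + 3311) = \left(-1\right) 3326 = -3326$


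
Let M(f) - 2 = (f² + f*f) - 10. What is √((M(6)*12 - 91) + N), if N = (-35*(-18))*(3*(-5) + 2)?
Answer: I*√7513 ≈ 86.678*I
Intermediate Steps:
M(f) = -8 + 2*f² (M(f) = 2 + ((f² + f*f) - 10) = 2 + ((f² + f²) - 10) = 2 + (2*f² - 10) = 2 + (-10 + 2*f²) = -8 + 2*f²)
N = -8190 (N = 630*(-15 + 2) = 630*(-13) = -8190)
√((M(6)*12 - 91) + N) = √(((-8 + 2*6²)*12 - 91) - 8190) = √(((-8 + 2*36)*12 - 91) - 8190) = √(((-8 + 72)*12 - 91) - 8190) = √((64*12 - 91) - 8190) = √((768 - 91) - 8190) = √(677 - 8190) = √(-7513) = I*√7513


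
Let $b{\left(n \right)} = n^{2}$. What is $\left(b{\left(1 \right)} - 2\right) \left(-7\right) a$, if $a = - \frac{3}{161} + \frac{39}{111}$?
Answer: $\frac{1982}{851} \approx 2.329$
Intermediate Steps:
$a = \frac{1982}{5957}$ ($a = \left(-3\right) \frac{1}{161} + 39 \cdot \frac{1}{111} = - \frac{3}{161} + \frac{13}{37} = \frac{1982}{5957} \approx 0.33272$)
$\left(b{\left(1 \right)} - 2\right) \left(-7\right) a = \left(1^{2} - 2\right) \left(-7\right) \frac{1982}{5957} = \left(1 - 2\right) \left(-7\right) \frac{1982}{5957} = \left(-1\right) \left(-7\right) \frac{1982}{5957} = 7 \cdot \frac{1982}{5957} = \frac{1982}{851}$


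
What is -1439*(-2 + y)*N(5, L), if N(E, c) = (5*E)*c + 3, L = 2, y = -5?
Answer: 533869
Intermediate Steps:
N(E, c) = 3 + 5*E*c (N(E, c) = 5*E*c + 3 = 3 + 5*E*c)
-1439*(-2 + y)*N(5, L) = -1439*(-2 - 5)*(3 + 5*5*2) = -(-10073)*(3 + 50) = -(-10073)*53 = -1439*(-371) = 533869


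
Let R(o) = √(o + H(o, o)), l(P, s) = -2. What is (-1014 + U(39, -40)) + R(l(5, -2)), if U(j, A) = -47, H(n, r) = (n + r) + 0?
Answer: -1061 + I*√6 ≈ -1061.0 + 2.4495*I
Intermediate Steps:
H(n, r) = n + r
R(o) = √3*√o (R(o) = √(o + (o + o)) = √(o + 2*o) = √(3*o) = √3*√o)
(-1014 + U(39, -40)) + R(l(5, -2)) = (-1014 - 47) + √3*√(-2) = -1061 + √3*(I*√2) = -1061 + I*√6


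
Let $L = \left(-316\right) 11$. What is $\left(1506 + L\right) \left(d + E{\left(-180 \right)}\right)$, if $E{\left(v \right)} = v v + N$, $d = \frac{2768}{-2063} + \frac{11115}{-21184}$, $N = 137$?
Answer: $- \frac{1400541623321795}{21851296} \approx -6.4094 \cdot 10^{7}$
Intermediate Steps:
$d = - \frac{81567557}{43702592}$ ($d = 2768 \left(- \frac{1}{2063}\right) + 11115 \left(- \frac{1}{21184}\right) = - \frac{2768}{2063} - \frac{11115}{21184} = - \frac{81567557}{43702592} \approx -1.8664$)
$E{\left(v \right)} = 137 + v^{2}$ ($E{\left(v \right)} = v v + 137 = v^{2} + 137 = 137 + v^{2}$)
$L = -3476$
$\left(1506 + L\right) \left(d + E{\left(-180 \right)}\right) = \left(1506 - 3476\right) \left(- \frac{81567557}{43702592} + \left(137 + \left(-180\right)^{2}\right)\right) = - 1970 \left(- \frac{81567557}{43702592} + \left(137 + 32400\right)\right) = - 1970 \left(- \frac{81567557}{43702592} + 32537\right) = \left(-1970\right) \frac{1421869668347}{43702592} = - \frac{1400541623321795}{21851296}$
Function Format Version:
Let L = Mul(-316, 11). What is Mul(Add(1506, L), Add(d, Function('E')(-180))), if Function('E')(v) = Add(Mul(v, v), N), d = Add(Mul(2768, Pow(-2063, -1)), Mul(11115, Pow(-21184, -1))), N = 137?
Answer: Rational(-1400541623321795, 21851296) ≈ -6.4094e+7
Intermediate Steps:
d = Rational(-81567557, 43702592) (d = Add(Mul(2768, Rational(-1, 2063)), Mul(11115, Rational(-1, 21184))) = Add(Rational(-2768, 2063), Rational(-11115, 21184)) = Rational(-81567557, 43702592) ≈ -1.8664)
Function('E')(v) = Add(137, Pow(v, 2)) (Function('E')(v) = Add(Mul(v, v), 137) = Add(Pow(v, 2), 137) = Add(137, Pow(v, 2)))
L = -3476
Mul(Add(1506, L), Add(d, Function('E')(-180))) = Mul(Add(1506, -3476), Add(Rational(-81567557, 43702592), Add(137, Pow(-180, 2)))) = Mul(-1970, Add(Rational(-81567557, 43702592), Add(137, 32400))) = Mul(-1970, Add(Rational(-81567557, 43702592), 32537)) = Mul(-1970, Rational(1421869668347, 43702592)) = Rational(-1400541623321795, 21851296)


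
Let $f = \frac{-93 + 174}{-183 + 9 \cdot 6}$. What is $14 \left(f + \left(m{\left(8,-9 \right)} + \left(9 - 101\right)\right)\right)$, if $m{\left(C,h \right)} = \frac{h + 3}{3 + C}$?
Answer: $- \frac{616994}{473} \approx -1304.4$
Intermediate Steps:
$m{\left(C,h \right)} = \frac{3 + h}{3 + C}$
$f = - \frac{27}{43}$ ($f = \frac{81}{-183 + 54} = \frac{81}{-129} = 81 \left(- \frac{1}{129}\right) = - \frac{27}{43} \approx -0.62791$)
$14 \left(f + \left(m{\left(8,-9 \right)} + \left(9 - 101\right)\right)\right) = 14 \left(- \frac{27}{43} + \left(\frac{3 - 9}{3 + 8} + \left(9 - 101\right)\right)\right) = 14 \left(- \frac{27}{43} + \left(\frac{1}{11} \left(-6\right) + \left(9 - 101\right)\right)\right) = 14 \left(- \frac{27}{43} + \left(\frac{1}{11} \left(-6\right) - 92\right)\right) = 14 \left(- \frac{27}{43} - \frac{1018}{11}\right) = 14 \left(- \frac{44071}{473}\right) = - \frac{616994}{473}$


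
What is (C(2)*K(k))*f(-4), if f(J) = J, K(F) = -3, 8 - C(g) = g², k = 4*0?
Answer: 48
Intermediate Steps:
k = 0
C(g) = 8 - g²
(C(2)*K(k))*f(-4) = ((8 - 1*2²)*(-3))*(-4) = ((8 - 1*4)*(-3))*(-4) = ((8 - 4)*(-3))*(-4) = (4*(-3))*(-4) = -12*(-4) = 48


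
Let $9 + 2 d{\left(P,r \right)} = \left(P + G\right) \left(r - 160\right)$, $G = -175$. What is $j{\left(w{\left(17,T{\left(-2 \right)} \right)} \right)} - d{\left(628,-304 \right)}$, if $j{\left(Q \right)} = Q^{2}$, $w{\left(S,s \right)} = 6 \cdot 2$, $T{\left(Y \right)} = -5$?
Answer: $\frac{210489}{2} \approx 1.0524 \cdot 10^{5}$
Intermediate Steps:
$d{\left(P,r \right)} = - \frac{9}{2} + \frac{\left(-175 + P\right) \left(-160 + r\right)}{2}$ ($d{\left(P,r \right)} = - \frac{9}{2} + \frac{\left(P - 175\right) \left(r - 160\right)}{2} = - \frac{9}{2} + \frac{\left(-175 + P\right) \left(-160 + r\right)}{2}$)
$w{\left(S,s \right)} = 12$
$j{\left(w{\left(17,T{\left(-2 \right)} \right)} \right)} - d{\left(628,-304 \right)} = 12^{2} - \left(\frac{27991}{2} - 50240 - -26600 + \frac{1}{2} \cdot 628 \left(-304\right)\right) = 144 - \left(\frac{27991}{2} - 50240 + 26600 - 95456\right) = 144 - - \frac{210201}{2} = 144 + \frac{210201}{2} = \frac{210489}{2}$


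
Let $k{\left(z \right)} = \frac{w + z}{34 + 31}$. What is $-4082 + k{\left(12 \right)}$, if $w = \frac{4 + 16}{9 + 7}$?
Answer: $- \frac{1061267}{260} \approx -4081.8$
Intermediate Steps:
$w = \frac{5}{4}$ ($w = \frac{20}{16} = 20 \cdot \frac{1}{16} = \frac{5}{4} \approx 1.25$)
$k{\left(z \right)} = \frac{1}{52} + \frac{z}{65}$ ($k{\left(z \right)} = \frac{\frac{5}{4} + z}{34 + 31} = \frac{\frac{5}{4} + z}{65} = \left(\frac{5}{4} + z\right) \frac{1}{65} = \frac{1}{52} + \frac{z}{65}$)
$-4082 + k{\left(12 \right)} = -4082 + \left(\frac{1}{52} + \frac{1}{65} \cdot 12\right) = -4082 + \left(\frac{1}{52} + \frac{12}{65}\right) = -4082 + \frac{53}{260} = - \frac{1061267}{260}$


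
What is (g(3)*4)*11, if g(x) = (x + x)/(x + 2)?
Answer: 264/5 ≈ 52.800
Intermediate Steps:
g(x) = 2*x/(2 + x) (g(x) = (2*x)/(2 + x) = 2*x/(2 + x))
(g(3)*4)*11 = ((2*3/(2 + 3))*4)*11 = ((2*3/5)*4)*11 = ((2*3*(⅕))*4)*11 = ((6/5)*4)*11 = (24/5)*11 = 264/5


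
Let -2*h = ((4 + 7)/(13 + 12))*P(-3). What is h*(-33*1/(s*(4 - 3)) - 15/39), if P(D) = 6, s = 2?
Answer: 14487/650 ≈ 22.288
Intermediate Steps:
h = -33/25 (h = -(4 + 7)/(13 + 12)*6/2 = -11/25*6/2 = -11*(1/25)*6/2 = -11*6/50 = -1/2*66/25 = -33/25 ≈ -1.3200)
h*(-33*1/(s*(4 - 3)) - 15/39) = -33*(-33*1/(2*(4 - 3)) - 15/39)/25 = -33*(-33/(2*1) - 15*1/39)/25 = -33*(-33/2 - 5/13)/25 = -33/25*(-439/26) = 14487/650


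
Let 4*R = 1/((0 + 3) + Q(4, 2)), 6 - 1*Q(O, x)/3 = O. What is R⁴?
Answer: 1/1679616 ≈ 5.9537e-7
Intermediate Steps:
Q(O, x) = 18 - 3*O
R = 1/36 (R = 1/(4*((0 + 3) + (18 - 3*4))) = 1/(4*(3 + (18 - 12))) = 1/(4*(3 + 6)) = (¼)/9 = (¼)*(⅑) = 1/36 ≈ 0.027778)
R⁴ = (1/36)⁴ = 1/1679616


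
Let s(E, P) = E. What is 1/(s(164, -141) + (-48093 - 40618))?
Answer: -1/88547 ≈ -1.1293e-5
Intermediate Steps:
1/(s(164, -141) + (-48093 - 40618)) = 1/(164 + (-48093 - 40618)) = 1/(164 - 88711) = 1/(-88547) = -1/88547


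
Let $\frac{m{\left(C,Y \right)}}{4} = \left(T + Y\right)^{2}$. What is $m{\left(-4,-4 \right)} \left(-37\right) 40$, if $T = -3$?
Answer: $-290080$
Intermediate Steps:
$m{\left(C,Y \right)} = 4 \left(-3 + Y\right)^{2}$
$m{\left(-4,-4 \right)} \left(-37\right) 40 = 4 \left(-3 - 4\right)^{2} \left(-37\right) 40 = 4 \left(-7\right)^{2} \left(-37\right) 40 = 4 \cdot 49 \left(-37\right) 40 = 196 \left(-37\right) 40 = \left(-7252\right) 40 = -290080$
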